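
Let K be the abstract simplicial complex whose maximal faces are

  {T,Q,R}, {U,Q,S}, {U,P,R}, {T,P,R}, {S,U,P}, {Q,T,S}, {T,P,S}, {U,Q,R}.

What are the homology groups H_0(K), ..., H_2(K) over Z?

H_0 ≅ Z,  H_1 = 0,  H_2 ≅ Z.

We work with the vertex ordering P < Q < R < S < T < U. The simplices of K, each written with vertices in increasing order, are:

  0-simplices (6): P, Q, R, S, T, U
  1-simplices (12): PR, PS, PT, PU, QR, QS, QT, QU, RT, RU, ST, SU
  2-simplices (8): PRT, PRU, PST, PSU, QRT, QRU, QST, QSU

Hence C_0 ≅ Z^6, C_1 ≅ Z^12, C_2 ≅ Z^8.

Boundary ∂_1: C_1 → C_0 sends each edge [p,q] (with p < q) to q − p.
As a 6×12 matrix over Z this has rank 5, with invariant factors (1,1,1,1,1).

The boundary map ∂_2: C_2 → C_1 maps a triangle to the signed sum of its edges. For instance
  ∂QST = ST − QT + QS,
  ∂QRU = RU − QU + QR.
The resulting 12×8 matrix has rank 7, and its Smith normal form has invariant factors (1,1,1,1,1,1,1).

Reading off H_k = ker ∂_k / im ∂_{k+1}:

  H_0: rank C_0 − rank ∂_1 = 6 − 5 = 1, and the invariant factors of ∂_1 are all 1, so H_0 ≅ Z.
  H_1: rank ker ∂_1 − rank ∂_2 = (12 − 5) − 7 = 0, and the invariant factors of ∂_2 are all 1, so H_1 ≅ 0.
  H_2: rank ker ∂_2 − rank ∂_3 = (8 − 7) − 0 = 1, and there is no ∂_3, so H_2 ≅ Z.

As a check, the Euler characteristic is 6 − 12 + 8 = 2, which agrees with 1 − 0 + 1 = 2.
(K is a triangulation of the 2-sphere S^2.)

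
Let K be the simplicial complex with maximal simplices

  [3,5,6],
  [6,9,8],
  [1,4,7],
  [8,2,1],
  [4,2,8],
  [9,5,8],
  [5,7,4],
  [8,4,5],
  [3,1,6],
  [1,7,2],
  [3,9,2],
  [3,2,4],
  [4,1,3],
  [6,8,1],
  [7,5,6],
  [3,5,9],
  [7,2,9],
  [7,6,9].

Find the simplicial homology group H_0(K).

H_0 ≅ Z.

Fix the vertex order 1 < 2 < 3 < 4 < 5 < 6 < 7 < 8 < 9 and write every simplex with vertices in increasing order. Then dim K = 2 and the simplices of K are:

  0-simplices (9): [1], [2], [3], [4], [5], [6], [7], [8], [9]
  1-simplices (27): (27 of them)
  2-simplices (18): [1,2,7], [1,2,8], [1,3,4], [1,3,6], [1,4,7], [1,6,8], [2,3,4], [2,3,9], [2,4,8], [2,7,9], [3,5,6], [3,5,9], [4,5,7], [4,5,8], [5,6,7], [5,8,9], [6,7,9], [6,8,9]

Hence C_0 ≅ Z^9, C_1 ≅ Z^27, C_2 ≅ Z^18.

The boundary map ∂_1: C_1 → C_0 is given by ∂[p,q] = [q] − [p]. For instance
  ∂[8,9] = [9] − [8].
This gives a 9×27 integer matrix of rank 8; reducing to Smith normal form yields diagonal entries (1,1,1,1,1,1,1,1).

The boundary map ∂_2: C_2 → C_1 maps a triangle to the signed sum of its edges. For instance
  ∂[3,5,9] = [5,9] − [3,9] + [3,5],
  ∂[6,8,9] = [8,9] − [6,9] + [6,8].
As a 27×18 matrix over Z this has rank 18, with invariant factors (1,1,1,1,1,1,1,1,1,1,1,1,1,1,1,1,1,2).

Computing H_k = (kernel of ∂_k) / (image of ∂_{k+1}):

  H_0: rank C_0 − rank ∂_1 = 9 − 8 = 1, and the invariant factors of ∂_1 are all 1, so H_0 ≅ Z.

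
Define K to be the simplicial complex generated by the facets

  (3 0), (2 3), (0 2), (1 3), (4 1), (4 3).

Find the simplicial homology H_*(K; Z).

H_0 ≅ Z,  H_1 ≅ Z^2.

We work with the vertex ordering 0 < 1 < 2 < 3 < 4. The simplices of K, each written with vertices in increasing order, are:

  0-simplices (5): [0], [1], [2], [3], [4]
  1-simplices (6): [0,2], [0,3], [1,3], [1,4], [2,3], [3,4]

giving chain groups C_0 ≅ Z^5, C_1 ≅ Z^6.

∂_1: C_1 → C_0 maps an edge to its endpoints' difference, ∂[p,q] = q − p.
The 5×6 boundary matrix has rank 4 and Smith normal form diag(1,1,1,1).

Reading off H_k = ker ∂_k / im ∂_{k+1}:

  H_0: rank C_0 − rank ∂_1 = 5 − 4 = 1, and the invariant factors of ∂_1 are all 1, so H_0 ≅ Z.
  H_1: rank ker ∂_1 − rank ∂_2 = (6 − 4) − 0 = 2, and there is no ∂_2, so H_1 ≅ Z^2.

As a check, the Euler characteristic is 5 − 6 = -1, which agrees with 1 − 2 = -1.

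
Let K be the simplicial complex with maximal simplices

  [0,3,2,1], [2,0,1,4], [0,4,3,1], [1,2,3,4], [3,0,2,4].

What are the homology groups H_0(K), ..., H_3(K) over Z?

We work with the vertex ordering 0 < 1 < 2 < 3 < 4. The simplices of K, each written with vertices in increasing order, are:

  0-simplices (5): [0], [1], [2], [3], [4]
  1-simplices (10): [0,1], [0,2], [0,3], [0,4], [1,2], [1,3], [1,4], [2,3], [2,4], [3,4]
  2-simplices (10): [0,1,2], [0,1,3], [0,1,4], [0,2,3], [0,2,4], [0,3,4], [1,2,3], [1,2,4], [1,3,4], [2,3,4]
  3-simplices (5): [0,1,2,3], [0,1,2,4], [0,1,3,4], [0,2,3,4], [1,2,3,4]

Hence C_0 ≅ Z^5, C_1 ≅ Z^10, C_2 ≅ Z^10, C_3 ≅ Z^5.

∂_1: C_1 → C_0 maps an edge to its endpoints' difference, ∂[p,q] = q − p. For instance
  ∂[0,2] = [2] − [0].
As a 5×10 matrix over Z this has rank 4, with invariant factors (1,1,1,1).

The boundary map ∂_2: C_2 → C_1 acts by ∂[p,q,r] = [q,r] − [p,r] + [p,q]. For instance
  ∂[0,3,4] = [3,4] − [0,4] + [0,3],
  ∂[0,2,3] = [2,3] − [0,3] + [0,2].
This gives a 10×10 integer matrix of rank 6; reducing to Smith normal form yields diagonal entries (1,1,1,1,1,1).

Boundary ∂_3: C_3 → C_2 sends each 3-simplex σ to the alternating sum Σ_i (−1)^i (σ with its i-th vertex removed). For instance
  ∂[0,1,3,4] = [1,3,4] − [0,3,4] + [0,1,4] − [0,1,3],
  ∂[1,2,3,4] = [2,3,4] − [1,3,4] + [1,2,4] − [1,2,3].
As a 10×5 matrix over Z this has rank 4, with invariant factors (1,1,1,1).

From H_k ≅ ker(∂_k) / im(∂_{k+1}) we obtain:

  H_0: rank C_0 − rank ∂_1 = 5 − 4 = 1, and the invariant factors of ∂_1 are all 1, so H_0 ≅ Z.
  H_1: rank ker ∂_1 − rank ∂_2 = (10 − 4) − 6 = 0, and the invariant factors of ∂_2 are all 1, so H_1 ≅ 0.
  H_2: rank ker ∂_2 − rank ∂_3 = (10 − 6) − 4 = 0, and the invariant factors of ∂_3 are all 1, so H_2 ≅ 0.
  H_3: rank ker ∂_3 − rank ∂_4 = (5 − 4) − 0 = 1, and there is no ∂_4, so H_3 ≅ Z.

As a check, the Euler characteristic is 5 − 10 + 10 − 5 = 0, which agrees with 1 − 0 + 0 − 1 = 0.

H_0 = Z,  H_1 = 0,  H_2 = 0,  H_3 = Z.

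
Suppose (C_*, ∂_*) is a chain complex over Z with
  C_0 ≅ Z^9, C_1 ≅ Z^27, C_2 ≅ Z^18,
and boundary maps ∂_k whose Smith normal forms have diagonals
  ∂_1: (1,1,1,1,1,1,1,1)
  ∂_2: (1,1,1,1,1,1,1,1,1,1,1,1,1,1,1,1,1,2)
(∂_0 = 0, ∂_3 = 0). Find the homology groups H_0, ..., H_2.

H_0 ≅ Z,  H_1 ≅ Z ⊕ Z/2,  H_2 = 0.

H_0: b_0 = 9 − 0 − 8 = 1; torsion from ∂_1 factors > 1: none. So H_0 ≅ Z.
H_1: b_1 = 27 − 8 − 18 = 1; torsion from ∂_2 factors > 1: [2]. So H_1 ≅ Z ⊕ Z/2.
H_2: b_2 = 18 − 18 − 0 = 0; torsion from ∂_3 factors > 1: none. So H_2 ≅ 0.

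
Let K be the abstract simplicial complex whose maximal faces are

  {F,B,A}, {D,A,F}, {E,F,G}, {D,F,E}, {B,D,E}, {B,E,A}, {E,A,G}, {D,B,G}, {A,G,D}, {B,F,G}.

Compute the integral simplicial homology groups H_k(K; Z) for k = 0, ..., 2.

H_0 = Z,  H_1 = Z/2Z,  H_2 = 0.

Order the vertices as A < B < D < E < F < G. Listing each simplex with vertices in this order, K has dimension 2 with simplices:

  0-simplices (6): A, B, D, E, F, G
  1-simplices (15): AB, AD, AE, AF, AG, BD, BE, BF, BG, DE, DF, DG, EF, EG, FG
  2-simplices (10): ABE, ABF, ADF, ADG, AEG, BDE, BDG, BFG, DEF, EFG

Hence C_0 ≅ Z^6, C_1 ≅ Z^15, C_2 ≅ Z^10.

The boundary map ∂_1: C_1 → C_0 maps an edge to its endpoints' difference, ∂[p,q] = q − p. For instance
  ∂BG = G − B.
The resulting 6×15 matrix has rank 5, and its Smith normal form has invariant factors (1,1,1,1,1).

∂_2: C_2 → C_1 acts by ∂[p,q,r] = [q,r] − [p,r] + [p,q]. For instance
  ∂BFG = FG − BG + BF,
  ∂ABE = BE − AE + AB.
The resulting 15×10 matrix has rank 10, and its Smith normal form has invariant factors (1,1,1,1,1,1,1,1,1,2).

Now H_k = ker ∂_k / im ∂_{k+1}, so:

  H_0: rank C_0 − rank ∂_1 = 6 − 5 = 1, and the invariant factors of ∂_1 are all 1, so H_0 = Z.
  H_1: rank ker ∂_1 − rank ∂_2 = (15 − 5) − 10 = 0, and ∂_2 has invariant factor 2 > 1, so H_1 = Z/2Z.
  H_2: rank ker ∂_2 − rank ∂_3 = (10 − 10) − 0 = 0, and there is no ∂_3, so H_2 = 0.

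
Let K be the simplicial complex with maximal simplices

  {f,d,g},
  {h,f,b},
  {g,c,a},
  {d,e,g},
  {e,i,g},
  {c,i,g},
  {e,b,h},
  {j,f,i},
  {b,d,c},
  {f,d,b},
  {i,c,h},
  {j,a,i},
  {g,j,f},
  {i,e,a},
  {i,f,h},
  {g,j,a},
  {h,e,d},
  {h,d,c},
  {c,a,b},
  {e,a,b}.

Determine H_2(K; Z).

Take the total order a < b < c < d < e < f < g < h < i < j on the vertex set. Then K (dimension 2) consists of the simplices:

  0-simplices (10): a, b, c, d, e, f, g, h, i, j
  1-simplices (30): ab, ac, ae, ag, ai, aj, bc, bd, be, bf, bh, cd, cg, ch, ci, de, df, dg, dh, eg, eh, ei, fg, fh, fi, fj, gi, gj, hi, ij
  2-simplices (20): abc, abe, acg, aei, agj, aij, bcd, bdf, beh, bfh, cdh, cgi, chi, deg, deh, dfg, egi, fgj, fhi, fij

Hence C_0 ≅ Z^10, C_1 ≅ Z^30, C_2 ≅ Z^20.

Boundary ∂_1: C_1 → C_0 maps an edge to its endpoints' difference, ∂[p,q] = q − p. For instance
  ∂eh = h − e.
The 10×30 boundary matrix has rank 9 and Smith normal form diag(1,1,1,1,1,1,1,1,1).

Boundary ∂_2: C_2 → C_1 maps a triangle to the signed sum of its edges. For instance
  ∂cdh = dh − ch + cd,
  ∂cgi = gi − ci + cg.
This gives a 30×20 integer matrix of rank 20; reducing to Smith normal form yields diagonal entries (1,1,1,1,1,1,1,1,1,1,1,1,1,1,1,1,1,1,1,2).

Now H_k = ker ∂_k / im ∂_{k+1}, so:

  H_2: rank ker ∂_2 − rank ∂_3 = (20 − 20) − 0 = 0, and there is no ∂_3, so H_2 = 0.

(K is a triangulation of the Klein bottle.)

H_2 ≅ 0.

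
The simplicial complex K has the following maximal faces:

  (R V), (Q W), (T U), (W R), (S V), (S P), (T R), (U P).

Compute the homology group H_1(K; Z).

H_1 ≅ Z.

We work with the vertex ordering P < Q < R < S < T < U < V < W. The simplices of K, each written with vertices in increasing order, are:

  0-simplices (8): P, Q, R, S, T, U, V, W
  1-simplices (8): PS, PU, QW, RT, RV, RW, SV, TU

giving chain groups C_0 ≅ Z^8, C_1 ≅ Z^8.

The boundary map ∂_1: C_1 → C_0 maps an edge to its endpoints' difference, ∂[p,q] = q − p. For instance
  ∂PS = S − P.
The resulting 8×8 matrix has rank 7, and its Smith normal form has invariant factors (1,1,1,1,1,1,1).

From H_k ≅ ker(∂_k) / im(∂_{k+1}) we obtain:

  H_1: rank ker ∂_1 − rank ∂_2 = (8 − 7) − 0 = 1, and there is no ∂_2, so H_1 ≅ Z.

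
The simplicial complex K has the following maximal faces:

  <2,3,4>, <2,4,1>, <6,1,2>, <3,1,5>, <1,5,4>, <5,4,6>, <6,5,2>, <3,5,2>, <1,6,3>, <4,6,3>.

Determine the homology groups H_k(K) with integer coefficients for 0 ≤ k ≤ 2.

K has 6 vertices, 15 edges, 10 triangles.
rank ∂_0 = 0, rank ∂_1 = 5 ⇒ b_0 = 6 − 0 − 5 = 1; all invariant factors of ∂_1 are 1 so no torsion. So H_0 = Z.
rank ∂_1 = 5, rank ∂_2 = 10 ⇒ b_1 = 15 − 5 − 10 = 0; ∂_2 has invariant factor(s) [2] giving torsion. So H_1 = Z/2.
rank ∂_2 = 10, rank ∂_3 = 0 ⇒ b_2 = 10 − 10 − 0 = 0. So H_2 = 0.

H_0 ≅ Z,  H_1 ≅ Z/2,  H_2 = 0.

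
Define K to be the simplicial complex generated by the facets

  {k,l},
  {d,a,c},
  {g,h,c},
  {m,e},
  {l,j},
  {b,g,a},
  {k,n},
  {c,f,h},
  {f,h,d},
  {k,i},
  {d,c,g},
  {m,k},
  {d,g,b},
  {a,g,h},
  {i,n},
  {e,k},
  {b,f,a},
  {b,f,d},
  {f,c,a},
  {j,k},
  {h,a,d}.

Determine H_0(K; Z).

H_0 = Z^2.

Take the total order a < b < c < d < e < f < g < h < i < j < k < l < m < n on the vertex set. Then K (dimension 2) consists of the simplices:

  0-simplices (14): a, b, c, d, e, f, g, h, i, j, k, l, m, n
  1-simplices (27): ab, ac, ad, af, ag, ah, bd, bf, bg, cd, cf, cg, ch, df, dg, dh, ek, em, fh, gh, ik, in, jk, jl, kl, km, kn
  2-simplices (12): abf, abg, acd, acf, adh, agh, bdf, bdg, cdg, cfh, cgh, dfh

so the chain groups are C_0 ≅ Z^14, C_1 ≅ Z^27, C_2 ≅ Z^12.

∂_1: C_1 → C_0 is given by ∂[p,q] = [q] − [p].
The 14×27 boundary matrix has rank 12 and Smith normal form diag(1,1,1,1,1,1,1,1,1,1,1,1).

Boundary ∂_2: C_2 → C_1 acts by ∂[p,q,r] = [q,r] − [p,r] + [p,q]. For instance
  ∂cfh = fh − ch + cf,
  ∂abf = bf − af + ab.
The 27×12 boundary matrix has rank 12 and Smith normal form diag(1,1,1,1,1,1,1,1,1,1,1,2).

Now H_k = ker ∂_k / im ∂_{k+1}, so:

  H_0: rank C_0 − rank ∂_1 = 14 − 12 = 2, and the invariant factors of ∂_1 are all 1, so H_0 ≅ Z^2.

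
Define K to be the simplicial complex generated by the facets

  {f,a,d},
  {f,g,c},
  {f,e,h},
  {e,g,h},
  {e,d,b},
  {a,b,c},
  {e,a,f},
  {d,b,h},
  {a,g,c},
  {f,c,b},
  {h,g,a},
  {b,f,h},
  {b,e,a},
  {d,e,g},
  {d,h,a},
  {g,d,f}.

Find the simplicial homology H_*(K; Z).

We work with the vertex ordering a < b < c < d < e < f < g < h. The simplices of K, each written with vertices in increasing order, are:

  0-simplices (8): a, b, c, d, e, f, g, h
  1-simplices (24): ab, ac, ad, ae, af, ag, ah, bc, bd, be, bf, bh, cf, cg, de, df, dg, dh, ef, eg, eh, fg, fh, gh
  2-simplices (16): abc, abe, acg, adf, adh, aef, agh, bcf, bde, bdh, bfh, cfg, deg, dfg, efh, egh

Hence C_0 ≅ Z^8, C_1 ≅ Z^24, C_2 ≅ Z^16.

Boundary ∂_1: C_1 → C_0 sends each edge [p,q] (with p < q) to q − p. For instance
  ∂de = e − d.
The 8×24 boundary matrix has rank 7 and Smith normal form diag(1,1,1,1,1,1,1).

∂_2: C_2 → C_1 acts by ∂[p,q,r] = [q,r] − [p,r] + [p,q]. For instance
  ∂agh = gh − ah + ag,
  ∂bcf = cf − bf + bc.
This gives a 24×16 integer matrix of rank 15; reducing to Smith normal form yields diagonal entries (1,1,1,1,1,1,1,1,1,1,1,1,1,1,1).

Computing H_k = (kernel of ∂_k) / (image of ∂_{k+1}):

  H_0: rank C_0 − rank ∂_1 = 8 − 7 = 1, and the invariant factors of ∂_1 are all 1, so H_0 = Z.
  H_1: rank ker ∂_1 − rank ∂_2 = (24 − 7) − 15 = 2, and the invariant factors of ∂_2 are all 1, so H_1 = Z^2.
  H_2: rank ker ∂_2 − rank ∂_3 = (16 − 15) − 0 = 1, and there is no ∂_3, so H_2 = Z.

(K is a triangulation of the torus T^2.)

H_0 = Z,  H_1 = Z^2,  H_2 = Z.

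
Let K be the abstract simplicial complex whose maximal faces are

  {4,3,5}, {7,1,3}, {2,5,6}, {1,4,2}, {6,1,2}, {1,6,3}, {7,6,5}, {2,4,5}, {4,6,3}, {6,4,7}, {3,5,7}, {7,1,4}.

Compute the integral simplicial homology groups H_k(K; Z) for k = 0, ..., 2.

H_0 ≅ Z,  H_1 ≅ Z/2,  H_2 = 0.

Order the vertices as 1 < 2 < 3 < 4 < 5 < 6 < 7. Listing each simplex with vertices in this order, K has dimension 2 with simplices:

  0-simplices (7): [1], [2], [3], [4], [5], [6], [7]
  1-simplices (18): [1,2], [1,3], [1,4], [1,6], [1,7], [2,4], [2,5], [2,6], [3,4], [3,5], [3,6], [3,7], [4,5], [4,6], [4,7], [5,6], [5,7], [6,7]
  2-simplices (12): [1,2,4], [1,2,6], [1,3,6], [1,3,7], [1,4,7], [2,4,5], [2,5,6], [3,4,5], [3,4,6], [3,5,7], [4,6,7], [5,6,7]

giving chain groups C_0 ≅ Z^7, C_1 ≅ Z^18, C_2 ≅ Z^12.

The boundary map ∂_1: C_1 → C_0 is given by ∂[p,q] = [q] − [p]. For instance
  ∂[3,6] = [6] − [3].
The resulting 7×18 matrix has rank 6, and its Smith normal form has invariant factors (1,1,1,1,1,1).

Boundary ∂_2: C_2 → C_1 sends each 2-simplex [p,q,r] to [q,r] − [p,r] + [p,q]. For instance
  ∂[1,2,6] = [2,6] − [1,6] + [1,2],
  ∂[2,4,5] = [4,5] − [2,5] + [2,4].
The resulting 18×12 matrix has rank 12, and its Smith normal form has invariant factors (1,1,1,1,1,1,1,1,1,1,1,2).

Now H_k = ker ∂_k / im ∂_{k+1}, so:

  H_0: rank C_0 − rank ∂_1 = 7 − 6 = 1, and the invariant factors of ∂_1 are all 1, so H_0 ≅ Z.
  H_1: rank ker ∂_1 − rank ∂_2 = (18 − 6) − 12 = 0, and ∂_2 has invariant factor 2 > 1, so H_1 ≅ Z/2.
  H_2: rank ker ∂_2 − rank ∂_3 = (12 − 12) − 0 = 0, and there is no ∂_3, so H_2 ≅ 0.

As a check, the Euler characteristic is 7 − 18 + 12 = 1, which agrees with 1 − 0 + 0 = 1.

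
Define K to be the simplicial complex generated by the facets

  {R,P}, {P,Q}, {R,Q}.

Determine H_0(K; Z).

K has 3 vertices, 3 edges.
rank ∂_0 = 0, rank ∂_1 = 2 ⇒ b_0 = 3 − 0 − 2 = 1; all invariant factors of ∂_1 are 1 so no torsion. So H_0 = Z.

H_0 = Z.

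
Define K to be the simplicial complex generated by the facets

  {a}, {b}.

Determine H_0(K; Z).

Fix the vertex order a < b and write every simplex with vertices in increasing order. Then dim K = 0 and the simplices of K are:

  0-simplices (2): a, b

giving chain groups C_0 ≅ Z^2.

Computing H_k = (kernel of ∂_k) / (image of ∂_{k+1}):

  H_0: rank C_0 − rank ∂_1 = 2 − 0 = 2, and there is no ∂_1, so H_0 ≅ Z^2.

H_0 = Z^2.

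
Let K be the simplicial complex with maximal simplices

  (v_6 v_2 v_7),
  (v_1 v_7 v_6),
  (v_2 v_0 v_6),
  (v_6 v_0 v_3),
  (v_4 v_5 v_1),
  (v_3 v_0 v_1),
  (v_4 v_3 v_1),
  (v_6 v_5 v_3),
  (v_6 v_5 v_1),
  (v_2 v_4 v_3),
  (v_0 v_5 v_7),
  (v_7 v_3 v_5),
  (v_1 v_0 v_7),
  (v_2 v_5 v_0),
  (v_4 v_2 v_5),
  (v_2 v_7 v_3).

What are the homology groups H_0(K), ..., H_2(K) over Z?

H_0 = Z,  H_1 = Z^2,  H_2 = Z.

We work with the vertex ordering v_0 < v_1 < v_2 < v_3 < v_4 < v_5 < v_6 < v_7. The simplices of K, each written with vertices in increasing order, are:

  0-simplices (8): [v_0], [v_1], [v_2], [v_3], [v_4], [v_5], [v_6], [v_7]
  1-simplices (24): (24 of them)
  2-simplices (16): (16 of them)

Hence C_0 ≅ Z^8, C_1 ≅ Z^24, C_2 ≅ Z^16.

Boundary ∂_1: C_1 → C_0 is given by ∂[p,q] = [q] − [p]. For instance
  ∂[v_0,v_6] = [v_6] − [v_0].
The 8×24 boundary matrix has rank 7 and Smith normal form diag(1,1,1,1,1,1,1).

∂_2: C_2 → C_1 sends each 2-simplex [p,q,r] to [q,r] − [p,r] + [p,q]. For instance
  ∂[v_2,v_6,v_7] = [v_6,v_7] − [v_2,v_7] + [v_2,v_6],
  ∂[v_0,v_3,v_6] = [v_3,v_6] − [v_0,v_6] + [v_0,v_3].
The 24×16 boundary matrix has rank 15 and Smith normal form diag(1,1,1,1,1,1,1,1,1,1,1,1,1,1,1).

From H_k ≅ ker(∂_k) / im(∂_{k+1}) we obtain:

  H_0: rank C_0 − rank ∂_1 = 8 − 7 = 1, and the invariant factors of ∂_1 are all 1, so H_0 ≅ Z.
  H_1: rank ker ∂_1 − rank ∂_2 = (24 − 7) − 15 = 2, and the invariant factors of ∂_2 are all 1, so H_1 ≅ Z^2.
  H_2: rank ker ∂_2 − rank ∂_3 = (16 − 15) − 0 = 1, and there is no ∂_3, so H_2 ≅ Z.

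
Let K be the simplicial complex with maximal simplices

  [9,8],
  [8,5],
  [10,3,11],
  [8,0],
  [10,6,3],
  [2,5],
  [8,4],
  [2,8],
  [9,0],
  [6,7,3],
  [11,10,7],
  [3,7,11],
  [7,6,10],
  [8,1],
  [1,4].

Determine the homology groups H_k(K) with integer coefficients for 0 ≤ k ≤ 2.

H_0 = Z^2,  H_1 = Z^3,  H_2 = Z.

K has 12 vertices, 18 edges, 6 triangles.
rank ∂_0 = 0, rank ∂_1 = 10 ⇒ b_0 = 12 − 0 − 10 = 2; all invariant factors of ∂_1 are 1 so no torsion. So H_0 = Z^2.
rank ∂_1 = 10, rank ∂_2 = 5 ⇒ b_1 = 18 − 10 − 5 = 3; all invariant factors of ∂_2 are 1 so no torsion. So H_1 = Z^3.
rank ∂_2 = 5, rank ∂_3 = 0 ⇒ b_2 = 6 − 5 − 0 = 1. So H_2 = Z.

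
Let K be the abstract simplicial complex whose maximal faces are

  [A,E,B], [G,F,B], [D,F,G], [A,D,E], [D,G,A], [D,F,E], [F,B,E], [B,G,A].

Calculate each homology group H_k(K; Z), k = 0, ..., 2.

H_0 = Z,  H_1 = 0,  H_2 = Z.

We work with the vertex ordering A < B < D < E < F < G. The simplices of K, each written with vertices in increasing order, are:

  0-simplices (6): A, B, D, E, F, G
  1-simplices (12): AB, AD, AE, AG, BE, BF, BG, DE, DF, DG, EF, FG
  2-simplices (8): ABE, ABG, ADE, ADG, BEF, BFG, DEF, DFG

so the chain groups are C_0 ≅ Z^6, C_1 ≅ Z^12, C_2 ≅ Z^8.

∂_1: C_1 → C_0 sends each edge [p,q] (with p < q) to q − p. For instance
  ∂AG = G − A.
The 6×12 boundary matrix has rank 5 and Smith normal form diag(1,1,1,1,1).

Boundary ∂_2: C_2 → C_1 sends each 2-simplex [p,q,r] to [q,r] − [p,r] + [p,q]. For instance
  ∂ABE = BE − AE + AB,
  ∂ABG = BG − AG + AB.
This gives a 12×8 integer matrix of rank 7; reducing to Smith normal form yields diagonal entries (1,1,1,1,1,1,1).

Computing H_k = (kernel of ∂_k) / (image of ∂_{k+1}):

  H_0: rank C_0 − rank ∂_1 = 6 − 5 = 1, and the invariant factors of ∂_1 are all 1, so H_0 = Z.
  H_1: rank ker ∂_1 − rank ∂_2 = (12 − 5) − 7 = 0, and the invariant factors of ∂_2 are all 1, so H_1 = 0.
  H_2: rank ker ∂_2 − rank ∂_3 = (8 − 7) − 0 = 1, and there is no ∂_3, so H_2 = Z.

As a check, the Euler characteristic is 6 − 12 + 8 = 2, which agrees with 1 − 0 + 1 = 2.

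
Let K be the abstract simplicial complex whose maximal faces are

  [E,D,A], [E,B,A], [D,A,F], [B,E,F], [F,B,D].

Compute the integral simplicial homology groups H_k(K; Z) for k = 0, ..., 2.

H_0 ≅ Z,  H_1 ≅ Z,  H_2 = 0.

Fix the vertex order A < B < D < E < F and write every simplex with vertices in increasing order. Then dim K = 2 and the simplices of K are:

  0-simplices (5): A, B, D, E, F
  1-simplices (10): AB, AD, AE, AF, BD, BE, BF, DE, DF, EF
  2-simplices (5): ABE, ADE, ADF, BDF, BEF

giving chain groups C_0 ≅ Z^5, C_1 ≅ Z^10, C_2 ≅ Z^5.

The boundary map ∂_1: C_1 → C_0 is given by ∂[p,q] = [q] − [p].
The 5×10 boundary matrix has rank 4 and Smith normal form diag(1,1,1,1).

∂_2: C_2 → C_1 acts by ∂[p,q,r] = [q,r] − [p,r] + [p,q]. For instance
  ∂BDF = DF − BF + BD,
  ∂ADE = DE − AE + AD.
As a 10×5 matrix over Z this has rank 5, with invariant factors (1,1,1,1,1).

Reading off H_k = ker ∂_k / im ∂_{k+1}:

  H_0: rank C_0 − rank ∂_1 = 5 − 4 = 1, and the invariant factors of ∂_1 are all 1, so H_0 ≅ Z.
  H_1: rank ker ∂_1 − rank ∂_2 = (10 − 4) − 5 = 1, and the invariant factors of ∂_2 are all 1, so H_1 ≅ Z.
  H_2: rank ker ∂_2 − rank ∂_3 = (5 − 5) − 0 = 0, and there is no ∂_3, so H_2 ≅ 0.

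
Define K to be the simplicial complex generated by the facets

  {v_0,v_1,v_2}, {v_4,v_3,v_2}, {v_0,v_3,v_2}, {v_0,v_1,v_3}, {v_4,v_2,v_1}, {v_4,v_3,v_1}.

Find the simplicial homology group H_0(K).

K has 5 vertices, 9 edges, 6 triangles.
rank ∂_0 = 0, rank ∂_1 = 4 ⇒ b_0 = 5 − 0 − 4 = 1; all invariant factors of ∂_1 are 1 so no torsion. So H_0 = Z.

H_0 ≅ Z.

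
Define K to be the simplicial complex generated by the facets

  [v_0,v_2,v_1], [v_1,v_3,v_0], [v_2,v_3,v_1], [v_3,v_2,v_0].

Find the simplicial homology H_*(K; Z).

K has 4 vertices, 6 edges, 4 triangles.
rank ∂_0 = 0, rank ∂_1 = 3 ⇒ b_0 = 4 − 0 − 3 = 1; all invariant factors of ∂_1 are 1 so no torsion. So H_0 = Z.
rank ∂_1 = 3, rank ∂_2 = 3 ⇒ b_1 = 6 − 3 − 3 = 0; all invariant factors of ∂_2 are 1 so no torsion. So H_1 = 0.
rank ∂_2 = 3, rank ∂_3 = 0 ⇒ b_2 = 4 − 3 − 0 = 1. So H_2 = Z.

H_0 ≅ Z,  H_1 = 0,  H_2 ≅ Z.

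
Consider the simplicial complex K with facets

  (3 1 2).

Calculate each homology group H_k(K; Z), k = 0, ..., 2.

We work with the vertex ordering 1 < 2 < 3. The simplices of K, each written with vertices in increasing order, are:

  0-simplices (3): [1], [2], [3]
  1-simplices (3): [1,2], [1,3], [2,3]
  2-simplices (1): [1,2,3]

Hence C_0 ≅ Z^3, C_1 ≅ Z^3, C_2 ≅ Z^1.

The boundary map ∂_1: C_1 → C_0 sends each edge [p,q] (with p < q) to q − p. For instance
  ∂[2,3] = [3] − [2].
This gives a 3×3 integer matrix of rank 2; reducing to Smith normal form yields diagonal entries (1,1).

Boundary ∂_2: C_2 → C_1 acts by ∂[p,q,r] = [q,r] − [p,r] + [p,q]. For instance
  ∂[1,2,3] = [2,3] − [1,3] + [1,2].
As a 3×1 matrix over Z this has rank 1, with invariant factors (1).

From H_k ≅ ker(∂_k) / im(∂_{k+1}) we obtain:

  H_0: rank C_0 − rank ∂_1 = 3 − 2 = 1, and the invariant factors of ∂_1 are all 1, so H_0 = Z.
  H_1: rank ker ∂_1 − rank ∂_2 = (3 − 2) − 1 = 0, and the invariant factors of ∂_2 are all 1, so H_1 = 0.
  H_2: rank ker ∂_2 − rank ∂_3 = (1 − 1) − 0 = 0, and there is no ∂_3, so H_2 = 0.

H_0 ≅ Z,  H_1 = 0,  H_2 = 0.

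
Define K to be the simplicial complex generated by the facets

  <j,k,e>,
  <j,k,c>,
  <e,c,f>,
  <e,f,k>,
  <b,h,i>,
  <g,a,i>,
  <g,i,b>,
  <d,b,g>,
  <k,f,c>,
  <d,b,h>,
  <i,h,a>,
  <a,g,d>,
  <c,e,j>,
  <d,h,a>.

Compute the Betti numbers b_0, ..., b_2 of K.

Take the total order a < b < c < d < e < f < g < h < i < j < k on the vertex set. Then K (dimension 2) consists of the simplices:

  0-simplices (11): a, b, c, d, e, f, g, h, i, j, k
  1-simplices (21): ad, ag, ah, ai, bd, bg, bh, bi, ce, cf, cj, ck, dg, dh, ef, ej, ek, fk, gi, hi, jk
  2-simplices (14): adg, adh, agi, ahi, bdg, bdh, bgi, bhi, cef, cej, cfk, cjk, efk, ejk

so the chain groups are C_0 ≅ Z^11, C_1 ≅ Z^21, C_2 ≅ Z^14.

The boundary map ∂_1: C_1 → C_0 maps an edge to its endpoints' difference, ∂[p,q] = q − p. For instance
  ∂ej = j − e.
As a 11×21 matrix over Z this has rank 9, with invariant factors (1,1,1,1,1,1,1,1,1).

Boundary ∂_2: C_2 → C_1 acts by ∂[p,q,r] = [q,r] − [p,r] + [p,q]. For instance
  ∂ahi = hi − ai + ah,
  ∂cef = ef − cf + ce.
The resulting 21×14 matrix has rank 12, and its Smith normal form has invariant factors (1,1,1,1,1,1,1,1,1,1,1,1).

Computing H_k = (kernel of ∂_k) / (image of ∂_{k+1}):

  H_0: rank C_0 − rank ∂_1 = 11 − 9 = 2, and the invariant factors of ∂_1 are all 1, so H_0 = Z^2.
  H_1: rank ker ∂_1 − rank ∂_2 = (21 − 9) − 12 = 0, and the invariant factors of ∂_2 are all 1, so H_1 = 0.
  H_2: rank ker ∂_2 − rank ∂_3 = (14 − 12) − 0 = 2, and there is no ∂_3, so H_2 = Z^2.

Hence the Betti numbers are b_0 = 2, b_1 = 0, b_2 = 2.

b_0 = 2, b_1 = 0, b_2 = 2.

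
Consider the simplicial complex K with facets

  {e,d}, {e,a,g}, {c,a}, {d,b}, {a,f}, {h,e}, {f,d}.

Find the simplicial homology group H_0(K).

Take the total order a < b < c < d < e < f < g < h on the vertex set. Then K (dimension 2) consists of the simplices:

  0-simplices (8): a, b, c, d, e, f, g, h
  1-simplices (9): ac, ae, af, ag, bd, de, df, eg, eh
  2-simplices (1): aeg

so the chain groups are C_0 ≅ Z^8, C_1 ≅ Z^9, C_2 ≅ Z^1.

Boundary ∂_1: C_1 → C_0 is given by ∂[p,q] = [q] − [p]. For instance
  ∂bd = d − b.
As a 8×9 matrix over Z this has rank 7, with invariant factors (1,1,1,1,1,1,1).

Boundary ∂_2: C_2 → C_1 acts by ∂[p,q,r] = [q,r] − [p,r] + [p,q]. For instance
  ∂aeg = eg − ag + ae.
As a 9×1 matrix over Z this has rank 1, with invariant factors (1).

From H_k ≅ ker(∂_k) / im(∂_{k+1}) we obtain:

  H_0: rank C_0 − rank ∂_1 = 8 − 7 = 1, and the invariant factors of ∂_1 are all 1, so H_0 ≅ Z.

H_0 = Z.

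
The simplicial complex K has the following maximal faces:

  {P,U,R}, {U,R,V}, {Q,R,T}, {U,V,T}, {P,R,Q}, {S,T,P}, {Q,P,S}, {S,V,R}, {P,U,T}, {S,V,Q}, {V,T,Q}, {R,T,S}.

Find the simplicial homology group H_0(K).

Order the vertices as P < Q < R < S < T < U < V. Listing each simplex with vertices in this order, K has dimension 2 with simplices:

  0-simplices (7): P, Q, R, S, T, U, V
  1-simplices (18): PQ, PR, PS, PT, PU, QR, QS, QT, QV, RS, RT, RU, RV, ST, SV, TU, TV, UV
  2-simplices (12): PQR, PQS, PRU, PST, PTU, QRT, QSV, QTV, RST, RSV, RUV, TUV

giving chain groups C_0 ≅ Z^7, C_1 ≅ Z^18, C_2 ≅ Z^12.

The boundary map ∂_1: C_1 → C_0 is given by ∂[p,q] = [q] − [p].
This gives a 7×18 integer matrix of rank 6; reducing to Smith normal form yields diagonal entries (1,1,1,1,1,1).

The boundary map ∂_2: C_2 → C_1 acts by ∂[p,q,r] = [q,r] − [p,r] + [p,q]. For instance
  ∂RSV = SV − RV + RS,
  ∂QTV = TV − QV + QT.
As a 18×12 matrix over Z this has rank 12, with invariant factors (1,1,1,1,1,1,1,1,1,1,1,2).

Reading off H_k = ker ∂_k / im ∂_{k+1}:

  H_0: rank C_0 − rank ∂_1 = 7 − 6 = 1, and the invariant factors of ∂_1 are all 1, so H_0 ≅ Z.

H_0 ≅ Z.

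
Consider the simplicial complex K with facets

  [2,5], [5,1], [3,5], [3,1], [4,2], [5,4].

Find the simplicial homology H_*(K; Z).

Fix the vertex order 1 < 2 < 3 < 4 < 5 and write every simplex with vertices in increasing order. Then dim K = 1 and the simplices of K are:

  0-simplices (5): [1], [2], [3], [4], [5]
  1-simplices (6): [1,3], [1,5], [2,4], [2,5], [3,5], [4,5]

so the chain groups are C_0 ≅ Z^5, C_1 ≅ Z^6.

The boundary map ∂_1: C_1 → C_0 sends each edge [p,q] (with p < q) to q − p. For instance
  ∂[2,4] = [4] − [2].
This gives a 5×6 integer matrix of rank 4; reducing to Smith normal form yields diagonal entries (1,1,1,1).

Reading off H_k = ker ∂_k / im ∂_{k+1}:

  H_0: rank C_0 − rank ∂_1 = 5 − 4 = 1, and the invariant factors of ∂_1 are all 1, so H_0 ≅ Z.
  H_1: rank ker ∂_1 − rank ∂_2 = (6 − 4) − 0 = 2, and there is no ∂_2, so H_1 ≅ Z^2.

H_0 = Z,  H_1 = Z^2.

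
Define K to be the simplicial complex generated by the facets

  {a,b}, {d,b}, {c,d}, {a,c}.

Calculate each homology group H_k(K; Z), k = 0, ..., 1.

H_0 = Z,  H_1 = Z.

Take the total order a < b < c < d on the vertex set. Then K (dimension 1) consists of the simplices:

  0-simplices (4): a, b, c, d
  1-simplices (4): ab, ac, bd, cd

Hence C_0 ≅ Z^4, C_1 ≅ Z^4.

∂_1: C_1 → C_0 sends each edge [p,q] (with p < q) to q − p. For instance
  ∂ab = b − a.
This gives a 4×4 integer matrix of rank 3; reducing to Smith normal form yields diagonal entries (1,1,1).

Reading off H_k = ker ∂_k / im ∂_{k+1}:

  H_0: rank C_0 − rank ∂_1 = 4 − 3 = 1, and the invariant factors of ∂_1 are all 1, so H_0 ≅ Z.
  H_1: rank ker ∂_1 − rank ∂_2 = (4 − 3) − 0 = 1, and there is no ∂_2, so H_1 ≅ Z.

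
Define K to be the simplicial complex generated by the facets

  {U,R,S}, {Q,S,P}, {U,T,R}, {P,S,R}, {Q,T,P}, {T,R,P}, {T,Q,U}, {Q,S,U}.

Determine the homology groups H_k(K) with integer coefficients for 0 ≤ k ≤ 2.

We work with the vertex ordering P < Q < R < S < T < U. The simplices of K, each written with vertices in increasing order, are:

  0-simplices (6): P, Q, R, S, T, U
  1-simplices (12): PQ, PR, PS, PT, QS, QT, QU, RS, RT, RU, SU, TU
  2-simplices (8): PQS, PQT, PRS, PRT, QSU, QTU, RSU, RTU

so the chain groups are C_0 ≅ Z^6, C_1 ≅ Z^12, C_2 ≅ Z^8.

∂_1: C_1 → C_0 maps an edge to its endpoints' difference, ∂[p,q] = q − p.
This gives a 6×12 integer matrix of rank 5; reducing to Smith normal form yields diagonal entries (1,1,1,1,1).

Boundary ∂_2: C_2 → C_1 maps a triangle to the signed sum of its edges. For instance
  ∂PRS = RS − PS + PR,
  ∂QTU = TU − QU + QT.
As a 12×8 matrix over Z this has rank 7, with invariant factors (1,1,1,1,1,1,1).

Now H_k = ker ∂_k / im ∂_{k+1}, so:

  H_0: rank C_0 − rank ∂_1 = 6 − 5 = 1, and the invariant factors of ∂_1 are all 1, so H_0 ≅ Z.
  H_1: rank ker ∂_1 − rank ∂_2 = (12 − 5) − 7 = 0, and the invariant factors of ∂_2 are all 1, so H_1 ≅ 0.
  H_2: rank ker ∂_2 − rank ∂_3 = (8 − 7) − 0 = 1, and there is no ∂_3, so H_2 ≅ Z.

As a check, the Euler characteristic is 6 − 12 + 8 = 2, which agrees with 1 − 0 + 1 = 2.
(K is a triangulation of the 2-sphere S^2.)

H_0 ≅ Z,  H_1 = 0,  H_2 ≅ Z.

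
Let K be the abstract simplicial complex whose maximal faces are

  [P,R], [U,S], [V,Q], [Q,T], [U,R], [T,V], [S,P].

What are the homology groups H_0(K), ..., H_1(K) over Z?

Order the vertices as P < Q < R < S < T < U < V. Listing each simplex with vertices in this order, K has dimension 1 with simplices:

  0-simplices (7): P, Q, R, S, T, U, V
  1-simplices (7): PR, PS, QT, QV, RU, SU, TV

giving chain groups C_0 ≅ Z^7, C_1 ≅ Z^7.

Boundary ∂_1: C_1 → C_0 sends each edge [p,q] (with p < q) to q − p.
This gives a 7×7 integer matrix of rank 5; reducing to Smith normal form yields diagonal entries (1,1,1,1,1).

Computing H_k = (kernel of ∂_k) / (image of ∂_{k+1}):

  H_0: rank C_0 − rank ∂_1 = 7 − 5 = 2, and the invariant factors of ∂_1 are all 1, so H_0 = Z^2.
  H_1: rank ker ∂_1 − rank ∂_2 = (7 − 5) − 0 = 2, and there is no ∂_2, so H_1 = Z^2.

(K is a triangulation of the disjoint union of the circle S^1 and the circle S^1.)

H_0 ≅ Z^2,  H_1 ≅ Z^2.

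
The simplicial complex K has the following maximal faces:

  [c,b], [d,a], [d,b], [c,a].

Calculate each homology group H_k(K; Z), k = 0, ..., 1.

Take the total order a < b < c < d on the vertex set. Then K (dimension 1) consists of the simplices:

  0-simplices (4): a, b, c, d
  1-simplices (4): ac, ad, bc, bd

so the chain groups are C_0 ≅ Z^4, C_1 ≅ Z^4.

The boundary map ∂_1: C_1 → C_0 is given by ∂[p,q] = [q] − [p]. For instance
  ∂bc = c − b.
The 4×4 boundary matrix has rank 3 and Smith normal form diag(1,1,1).

From H_k ≅ ker(∂_k) / im(∂_{k+1}) we obtain:

  H_0: rank C_0 − rank ∂_1 = 4 − 3 = 1, and the invariant factors of ∂_1 are all 1, so H_0 = Z.
  H_1: rank ker ∂_1 − rank ∂_2 = (4 − 3) − 0 = 1, and there is no ∂_2, so H_1 = Z.

As a check, the Euler characteristic is 4 − 4 = 0, which agrees with 1 − 1 = 0.
(K is a triangulation of the circle S^1.)

H_0 ≅ Z,  H_1 ≅ Z.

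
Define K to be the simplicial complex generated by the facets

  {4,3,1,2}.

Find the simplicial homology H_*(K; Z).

Fix the vertex order 1 < 2 < 3 < 4 and write every simplex with vertices in increasing order. Then dim K = 3 and the simplices of K are:

  0-simplices (4): [1], [2], [3], [4]
  1-simplices (6): [1,2], [1,3], [1,4], [2,3], [2,4], [3,4]
  2-simplices (4): [1,2,3], [1,2,4], [1,3,4], [2,3,4]
  3-simplices (1): [1,2,3,4]

so the chain groups are C_0 ≅ Z^4, C_1 ≅ Z^6, C_2 ≅ Z^4, C_3 ≅ Z^1.

∂_1: C_1 → C_0 is given by ∂[p,q] = [q] − [p]. For instance
  ∂[1,3] = [3] − [1].
The resulting 4×6 matrix has rank 3, and its Smith normal form has invariant factors (1,1,1).

Boundary ∂_2: C_2 → C_1 sends each 2-simplex [p,q,r] to [q,r] − [p,r] + [p,q]. For instance
  ∂[1,3,4] = [3,4] − [1,4] + [1,3],
  ∂[1,2,4] = [2,4] − [1,4] + [1,2].
As a 6×4 matrix over Z this has rank 3, with invariant factors (1,1,1).

The boundary map ∂_3: C_3 → C_2 sends each 3-simplex σ to the alternating sum Σ_i (−1)^i (σ with its i-th vertex removed). For instance
  ∂[1,2,3,4] = [2,3,4] − [1,3,4] + [1,2,4] − [1,2,3].
As a 4×1 matrix over Z this has rank 1, with invariant factors (1).

Reading off H_k = ker ∂_k / im ∂_{k+1}:

  H_0: rank C_0 − rank ∂_1 = 4 − 3 = 1, and the invariant factors of ∂_1 are all 1, so H_0 = Z.
  H_1: rank ker ∂_1 − rank ∂_2 = (6 − 3) − 3 = 0, and the invariant factors of ∂_2 are all 1, so H_1 = 0.
  H_2: rank ker ∂_2 − rank ∂_3 = (4 − 3) − 1 = 0, and the invariant factors of ∂_3 are all 1, so H_2 = 0.
  H_3: rank ker ∂_3 − rank ∂_4 = (1 − 1) − 0 = 0, and there is no ∂_4, so H_3 = 0.

As a check, the Euler characteristic is 4 − 6 + 4 − 1 = 1, which agrees with 1 − 0 + 0 − 0 = 1.

H_0 ≅ Z,  H_1 = 0,  H_2 = 0,  H_3 = 0.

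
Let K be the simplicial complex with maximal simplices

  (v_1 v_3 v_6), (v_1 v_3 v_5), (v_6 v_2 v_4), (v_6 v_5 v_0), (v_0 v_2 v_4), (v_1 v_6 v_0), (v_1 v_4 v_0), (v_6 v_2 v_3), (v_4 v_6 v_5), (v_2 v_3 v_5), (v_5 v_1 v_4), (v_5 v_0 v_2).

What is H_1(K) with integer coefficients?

H_1 ≅ Z/2.

Order the vertices as v_0 < v_1 < v_2 < v_3 < v_4 < v_5 < v_6. Listing each simplex with vertices in this order, K has dimension 2 with simplices:

  0-simplices (7): [v_0], [v_1], [v_2], [v_3], [v_4], [v_5], [v_6]
  1-simplices (18): (18 of them)
  2-simplices (12): (12 of them)

so the chain groups are C_0 ≅ Z^7, C_1 ≅ Z^18, C_2 ≅ Z^12.

∂_1: C_1 → C_0 maps an edge to its endpoints' difference, ∂[p,q] = q − p.
The 7×18 boundary matrix has rank 6 and Smith normal form diag(1,1,1,1,1,1).

Boundary ∂_2: C_2 → C_1 sends each 2-simplex [p,q,r] to [q,r] − [p,r] + [p,q]. For instance
  ∂[v_0,v_5,v_6] = [v_5,v_6] − [v_0,v_6] + [v_0,v_5],
  ∂[v_1,v_4,v_5] = [v_4,v_5] − [v_1,v_5] + [v_1,v_4].
The 18×12 boundary matrix has rank 12 and Smith normal form diag(1,1,1,1,1,1,1,1,1,1,1,2).

Reading off H_k = ker ∂_k / im ∂_{k+1}:

  H_1: rank ker ∂_1 − rank ∂_2 = (18 − 6) − 12 = 0, and ∂_2 has invariant factor 2 > 1, so H_1 = Z/2.

(K is a triangulation of the real projective plane RP^2.)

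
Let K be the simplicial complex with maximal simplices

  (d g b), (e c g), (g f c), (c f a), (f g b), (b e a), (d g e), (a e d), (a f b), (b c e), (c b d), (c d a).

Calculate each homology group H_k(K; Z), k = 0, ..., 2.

Take the total order a < b < c < d < e < f < g on the vertex set. Then K (dimension 2) consists of the simplices:

  0-simplices (7): a, b, c, d, e, f, g
  1-simplices (18): ab, ac, ad, ae, af, bc, bd, be, bf, bg, cd, ce, cf, cg, de, dg, eg, fg
  2-simplices (12): abe, abf, acd, acf, ade, bcd, bce, bdg, bfg, ceg, cfg, deg

so the chain groups are C_0 ≅ Z^7, C_1 ≅ Z^18, C_2 ≅ Z^12.

The boundary map ∂_1: C_1 → C_0 is given by ∂[p,q] = [q] − [p]. For instance
  ∂af = f − a.
As a 7×18 matrix over Z this has rank 6, with invariant factors (1,1,1,1,1,1).

∂_2: C_2 → C_1 maps a triangle to the signed sum of its edges. For instance
  ∂bce = ce − be + bc,
  ∂bfg = fg − bg + bf.
This gives a 18×12 integer matrix of rank 12; reducing to Smith normal form yields diagonal entries (1,1,1,1,1,1,1,1,1,1,1,2).

Reading off H_k = ker ∂_k / im ∂_{k+1}:

  H_0: rank C_0 − rank ∂_1 = 7 − 6 = 1, and the invariant factors of ∂_1 are all 1, so H_0 ≅ Z.
  H_1: rank ker ∂_1 − rank ∂_2 = (18 − 6) − 12 = 0, and ∂_2 has invariant factor 2 > 1, so H_1 ≅ Z_2.
  H_2: rank ker ∂_2 − rank ∂_3 = (12 − 12) − 0 = 0, and there is no ∂_3, so H_2 ≅ 0.

(K is a triangulation of the real projective plane RP^2.)

H_0 = Z,  H_1 = Z_2,  H_2 = 0.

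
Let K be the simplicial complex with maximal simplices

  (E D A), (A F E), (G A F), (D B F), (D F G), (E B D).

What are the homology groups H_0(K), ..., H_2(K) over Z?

Fix the vertex order A < B < D < E < F < G and write every simplex with vertices in increasing order. Then dim K = 2 and the simplices of K are:

  0-simplices (6): A, B, D, E, F, G
  1-simplices (12): AD, AE, AF, AG, BD, BE, BF, DE, DF, DG, EF, FG
  2-simplices (6): ADE, AEF, AFG, BDE, BDF, DFG

Hence C_0 ≅ Z^6, C_1 ≅ Z^12, C_2 ≅ Z^6.

The boundary map ∂_1: C_1 → C_0 maps an edge to its endpoints' difference, ∂[p,q] = q − p.
As a 6×12 matrix over Z this has rank 5, with invariant factors (1,1,1,1,1).

Boundary ∂_2: C_2 → C_1 acts by ∂[p,q,r] = [q,r] − [p,r] + [p,q]. For instance
  ∂AEF = EF − AF + AE,
  ∂AFG = FG − AG + AF.
The resulting 12×6 matrix has rank 6, and its Smith normal form has invariant factors (1,1,1,1,1,1).

Computing H_k = (kernel of ∂_k) / (image of ∂_{k+1}):

  H_0: rank C_0 − rank ∂_1 = 6 − 5 = 1, and the invariant factors of ∂_1 are all 1, so H_0 ≅ Z.
  H_1: rank ker ∂_1 − rank ∂_2 = (12 − 5) − 6 = 1, and the invariant factors of ∂_2 are all 1, so H_1 ≅ Z.
  H_2: rank ker ∂_2 − rank ∂_3 = (6 − 6) − 0 = 0, and there is no ∂_3, so H_2 ≅ 0.

(K is a triangulation of the cylinder S^1 x I.)

H_0 ≅ Z,  H_1 ≅ Z,  H_2 = 0.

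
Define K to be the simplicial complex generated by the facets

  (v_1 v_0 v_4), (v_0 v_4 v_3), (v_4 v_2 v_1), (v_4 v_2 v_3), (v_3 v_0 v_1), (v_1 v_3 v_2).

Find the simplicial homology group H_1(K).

Order the vertices as v_0 < v_1 < v_2 < v_3 < v_4. Listing each simplex with vertices in this order, K has dimension 2 with simplices:

  0-simplices (5): [v_0], [v_1], [v_2], [v_3], [v_4]
  1-simplices (9): [v_0,v_1], [v_0,v_3], [v_0,v_4], [v_1,v_2], [v_1,v_3], [v_1,v_4], [v_2,v_3], [v_2,v_4], [v_3,v_4]
  2-simplices (6): [v_0,v_1,v_3], [v_0,v_1,v_4], [v_0,v_3,v_4], [v_1,v_2,v_3], [v_1,v_2,v_4], [v_2,v_3,v_4]

giving chain groups C_0 ≅ Z^5, C_1 ≅ Z^9, C_2 ≅ Z^6.

∂_1: C_1 → C_0 maps an edge to its endpoints' difference, ∂[p,q] = q − p.
This gives a 5×9 integer matrix of rank 4; reducing to Smith normal form yields diagonal entries (1,1,1,1).

The boundary map ∂_2: C_2 → C_1 acts by ∂[p,q,r] = [q,r] − [p,r] + [p,q]. For instance
  ∂[v_1,v_2,v_4] = [v_2,v_4] − [v_1,v_4] + [v_1,v_2],
  ∂[v_0,v_1,v_3] = [v_1,v_3] − [v_0,v_3] + [v_0,v_1].
The resulting 9×6 matrix has rank 5, and its Smith normal form has invariant factors (1,1,1,1,1).

From H_k ≅ ker(∂_k) / im(∂_{k+1}) we obtain:

  H_1: rank ker ∂_1 − rank ∂_2 = (9 − 4) − 5 = 0, and the invariant factors of ∂_2 are all 1, so H_1 ≅ 0.

H_1 ≅ 0.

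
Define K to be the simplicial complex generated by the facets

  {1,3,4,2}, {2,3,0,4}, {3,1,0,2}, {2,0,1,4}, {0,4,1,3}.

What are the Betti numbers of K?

Fix the vertex order 0 < 1 < 2 < 3 < 4 and write every simplex with vertices in increasing order. Then dim K = 3 and the simplices of K are:

  0-simplices (5): [0], [1], [2], [3], [4]
  1-simplices (10): [0,1], [0,2], [0,3], [0,4], [1,2], [1,3], [1,4], [2,3], [2,4], [3,4]
  2-simplices (10): [0,1,2], [0,1,3], [0,1,4], [0,2,3], [0,2,4], [0,3,4], [1,2,3], [1,2,4], [1,3,4], [2,3,4]
  3-simplices (5): [0,1,2,3], [0,1,2,4], [0,1,3,4], [0,2,3,4], [1,2,3,4]

so the chain groups are C_0 ≅ Z^5, C_1 ≅ Z^10, C_2 ≅ Z^10, C_3 ≅ Z^5.

The boundary map ∂_1: C_1 → C_0 maps an edge to its endpoints' difference, ∂[p,q] = q − p.
This gives a 5×10 integer matrix of rank 4; reducing to Smith normal form yields diagonal entries (1,1,1,1).

The boundary map ∂_2: C_2 → C_1 sends each 2-simplex [p,q,r] to [q,r] − [p,r] + [p,q]. For instance
  ∂[1,3,4] = [3,4] − [1,4] + [1,3],
  ∂[1,2,4] = [2,4] − [1,4] + [1,2].
The 10×10 boundary matrix has rank 6 and Smith normal form diag(1,1,1,1,1,1).

The boundary map ∂_3: C_3 → C_2 sends each 3-simplex σ to the alternating sum Σ_i (−1)^i (σ with its i-th vertex removed). For instance
  ∂[0,1,2,4] = [1,2,4] − [0,2,4] + [0,1,4] − [0,1,2],
  ∂[1,2,3,4] = [2,3,4] − [1,3,4] + [1,2,4] − [1,2,3].
The 10×5 boundary matrix has rank 4 and Smith normal form diag(1,1,1,1).

Reading off H_k = ker ∂_k / im ∂_{k+1}:

  H_0: rank C_0 − rank ∂_1 = 5 − 4 = 1, and the invariant factors of ∂_1 are all 1, so H_0 = Z.
  H_1: rank ker ∂_1 − rank ∂_2 = (10 − 4) − 6 = 0, and the invariant factors of ∂_2 are all 1, so H_1 = 0.
  H_2: rank ker ∂_2 − rank ∂_3 = (10 − 6) − 4 = 0, and the invariant factors of ∂_3 are all 1, so H_2 = 0.
  H_3: rank ker ∂_3 − rank ∂_4 = (5 − 4) − 0 = 1, and there is no ∂_4, so H_3 = Z.

Hence the Betti numbers are b_0 = 1, b_1 = 0, b_2 = 0, b_3 = 1.

b_0 = 1, b_1 = 0, b_2 = 0, b_3 = 1.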